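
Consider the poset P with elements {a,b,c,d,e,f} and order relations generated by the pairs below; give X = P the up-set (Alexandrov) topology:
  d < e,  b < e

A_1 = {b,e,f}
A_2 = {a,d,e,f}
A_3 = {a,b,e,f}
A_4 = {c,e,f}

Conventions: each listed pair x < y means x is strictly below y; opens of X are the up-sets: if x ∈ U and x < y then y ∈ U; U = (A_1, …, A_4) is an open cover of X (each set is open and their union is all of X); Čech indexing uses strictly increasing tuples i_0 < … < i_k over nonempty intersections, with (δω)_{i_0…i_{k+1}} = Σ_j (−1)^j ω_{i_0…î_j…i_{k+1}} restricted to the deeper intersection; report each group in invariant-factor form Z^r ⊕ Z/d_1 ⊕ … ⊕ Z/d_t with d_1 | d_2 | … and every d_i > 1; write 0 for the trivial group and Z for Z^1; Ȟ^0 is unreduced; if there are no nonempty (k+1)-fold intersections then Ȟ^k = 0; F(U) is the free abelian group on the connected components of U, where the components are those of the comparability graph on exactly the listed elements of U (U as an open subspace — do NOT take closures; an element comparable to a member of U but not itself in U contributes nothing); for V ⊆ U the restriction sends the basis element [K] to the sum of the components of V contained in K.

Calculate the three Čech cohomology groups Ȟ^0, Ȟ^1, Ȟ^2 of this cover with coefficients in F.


Ȟ^0 ≅ Z^4, Ȟ^1 ≅ 0 and Ȟ^2 ≅ 0

nerve simplices:
  A12={e,f} A13={b,e,f} A14={e,f} A23={a,e,f} A24={e,f} A34={e,f}
  A123={e,f} A124={e,f} A134={e,f} A234={e,f}
  A1234={e,f}
components per intersection:
  A1: {b,e} {f}
  A2: {a} {d,e} {f}
  A3: {a} {b,e} {f}
  A4: {c} {e} {f}
  A12: {e} {f}
  A13: {b,e} {f}
  A14: {e} {f}
  A23: {a} {e} {f}
  A24: {e} {f}
  A34: {e} {f}
  A123: {e} {f}
  A124: {e} {f}
  A134: {e} {f}
  A234: {e} {f}
  A1234: {e} {f}
C dims 11,13,8,2; δ0: rk 7, SNF 1^7; δ1: rk 6, SNF 1^6; δ2: rk 2, SNF 1^2
degree 0: 11−7−0 = 4 → Ȟ^0 ≅ Z^4
degree 1: 13−6−7 = 0 → Ȟ^1 ≅ 0
degree 2: 8−2−6 = 0 → Ȟ^2 ≅ 0


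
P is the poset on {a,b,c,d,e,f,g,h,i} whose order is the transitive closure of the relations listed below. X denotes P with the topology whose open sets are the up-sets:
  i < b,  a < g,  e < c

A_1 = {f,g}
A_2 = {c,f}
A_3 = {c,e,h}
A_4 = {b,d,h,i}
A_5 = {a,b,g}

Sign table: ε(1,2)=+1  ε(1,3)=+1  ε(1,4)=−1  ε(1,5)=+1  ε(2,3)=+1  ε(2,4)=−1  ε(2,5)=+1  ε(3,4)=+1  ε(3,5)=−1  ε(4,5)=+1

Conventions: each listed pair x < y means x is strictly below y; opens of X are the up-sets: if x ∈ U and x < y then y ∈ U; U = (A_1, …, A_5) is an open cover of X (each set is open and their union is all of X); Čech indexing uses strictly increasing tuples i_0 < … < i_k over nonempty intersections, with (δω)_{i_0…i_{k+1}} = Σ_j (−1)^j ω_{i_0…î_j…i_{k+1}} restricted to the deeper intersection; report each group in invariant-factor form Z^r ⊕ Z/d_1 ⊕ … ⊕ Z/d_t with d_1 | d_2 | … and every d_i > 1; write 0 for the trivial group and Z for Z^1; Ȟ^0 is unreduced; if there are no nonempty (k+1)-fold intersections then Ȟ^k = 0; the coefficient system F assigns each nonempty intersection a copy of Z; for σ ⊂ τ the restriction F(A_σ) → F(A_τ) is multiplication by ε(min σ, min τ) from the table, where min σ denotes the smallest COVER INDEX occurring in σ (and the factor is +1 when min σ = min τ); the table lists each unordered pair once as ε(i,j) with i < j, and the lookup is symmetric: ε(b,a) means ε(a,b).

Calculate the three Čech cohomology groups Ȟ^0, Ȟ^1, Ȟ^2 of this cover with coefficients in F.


Ȟ^0 = Z, Ȟ^1 = Z, Ȟ^2 = 0

nerve of the cover:
  A12={f} A15={g} A23={c} A34={h} A45={b}
C dims 5,5; δ0: rk 4, SNF 1^4
Ȟ^0 = (5 − 4) − 0 = 1, so Ȟ^0 ≅ Z
Ȟ^1 = (5 − 0) − 4 = 1, so Ȟ^1 ≅ Z
Ȟ^2 = (0 − 0) − 0 = 0, so Ȟ^2 ≅ 0


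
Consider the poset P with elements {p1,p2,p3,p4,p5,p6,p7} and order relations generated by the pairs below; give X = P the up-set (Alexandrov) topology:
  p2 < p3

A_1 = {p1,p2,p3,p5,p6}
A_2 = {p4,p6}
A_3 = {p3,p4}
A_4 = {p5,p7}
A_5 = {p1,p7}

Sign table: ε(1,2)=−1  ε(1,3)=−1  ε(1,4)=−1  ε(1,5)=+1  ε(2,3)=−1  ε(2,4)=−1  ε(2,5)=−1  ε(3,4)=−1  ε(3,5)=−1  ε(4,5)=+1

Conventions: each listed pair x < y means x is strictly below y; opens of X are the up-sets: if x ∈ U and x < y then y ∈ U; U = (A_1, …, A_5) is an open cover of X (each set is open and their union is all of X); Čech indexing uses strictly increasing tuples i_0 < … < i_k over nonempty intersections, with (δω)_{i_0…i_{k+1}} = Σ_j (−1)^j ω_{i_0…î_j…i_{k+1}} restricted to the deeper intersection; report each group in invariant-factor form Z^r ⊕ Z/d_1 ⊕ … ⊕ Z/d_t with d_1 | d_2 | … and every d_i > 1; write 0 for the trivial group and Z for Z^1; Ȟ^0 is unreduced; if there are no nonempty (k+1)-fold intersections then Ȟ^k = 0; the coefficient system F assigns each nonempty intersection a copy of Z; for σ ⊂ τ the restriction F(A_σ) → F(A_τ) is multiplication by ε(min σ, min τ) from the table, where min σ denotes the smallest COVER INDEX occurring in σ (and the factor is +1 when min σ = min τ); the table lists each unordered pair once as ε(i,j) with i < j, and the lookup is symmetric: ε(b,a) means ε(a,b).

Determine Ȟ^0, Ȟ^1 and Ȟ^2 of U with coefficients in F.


Ȟ^0 = 0, Ȟ^1 = Z ⊕ Z/2, Ȟ^2 = 0

intersection data:
  A12={p6} A13={p3} A14={p5} A15={p1} A23={p4} A45={p7}
C dims 5,6; δ0: rk 5, SNF 1^4·2
Ȟ^0 = (5 − 5) − 0 = 0, so Ȟ^0 ≅ 0
Ȟ^1 = (6 − 0) − 5 = 1 plus torsion [2], so Ȟ^1 ≅ Z ⊕ Z/2
Ȟ^2 = (0 − 0) − 0 = 0, so Ȟ^2 ≅ 0


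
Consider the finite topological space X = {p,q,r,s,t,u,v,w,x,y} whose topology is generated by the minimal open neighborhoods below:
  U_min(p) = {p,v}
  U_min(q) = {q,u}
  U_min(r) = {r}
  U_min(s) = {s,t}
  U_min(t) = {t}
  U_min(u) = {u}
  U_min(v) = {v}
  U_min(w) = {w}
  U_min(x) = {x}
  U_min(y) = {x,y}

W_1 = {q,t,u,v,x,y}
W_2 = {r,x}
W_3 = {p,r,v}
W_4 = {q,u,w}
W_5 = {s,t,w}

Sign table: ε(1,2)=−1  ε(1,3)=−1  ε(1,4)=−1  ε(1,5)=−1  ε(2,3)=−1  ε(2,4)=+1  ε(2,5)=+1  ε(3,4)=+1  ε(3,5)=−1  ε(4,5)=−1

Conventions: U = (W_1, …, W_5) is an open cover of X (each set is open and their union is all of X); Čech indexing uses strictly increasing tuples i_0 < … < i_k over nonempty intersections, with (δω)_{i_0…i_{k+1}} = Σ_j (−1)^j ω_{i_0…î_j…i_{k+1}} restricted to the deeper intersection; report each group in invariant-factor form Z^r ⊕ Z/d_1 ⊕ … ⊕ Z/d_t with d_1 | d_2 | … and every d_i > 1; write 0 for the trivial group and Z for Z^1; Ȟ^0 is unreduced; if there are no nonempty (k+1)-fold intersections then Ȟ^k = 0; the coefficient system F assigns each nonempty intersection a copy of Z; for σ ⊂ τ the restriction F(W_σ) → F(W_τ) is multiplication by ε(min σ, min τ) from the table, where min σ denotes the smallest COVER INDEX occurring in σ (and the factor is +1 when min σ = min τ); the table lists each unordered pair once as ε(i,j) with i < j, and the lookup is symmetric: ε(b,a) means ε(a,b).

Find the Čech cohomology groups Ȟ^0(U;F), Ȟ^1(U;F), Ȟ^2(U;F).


nonempty overlaps:
  W12={x} W13={v} W14={q,u} W15={t} W23={r} W45={w}
C dims 5,6; δ0: rk 5, SNF 1^4·2
degree 0: 5−5−0 = 0 → Ȟ^0 ≅ 0
degree 1: 6−0−5 = 1 plus torsion [2] → Ȟ^1 ≅ Z ⊕ Z/2
degree 2: 0−0−0 = 0 → Ȟ^2 ≅ 0

Ȟ^0 ≅ 0,  Ȟ^1 ≅ Z ⊕ Z/2,  Ȟ^2 ≅ 0


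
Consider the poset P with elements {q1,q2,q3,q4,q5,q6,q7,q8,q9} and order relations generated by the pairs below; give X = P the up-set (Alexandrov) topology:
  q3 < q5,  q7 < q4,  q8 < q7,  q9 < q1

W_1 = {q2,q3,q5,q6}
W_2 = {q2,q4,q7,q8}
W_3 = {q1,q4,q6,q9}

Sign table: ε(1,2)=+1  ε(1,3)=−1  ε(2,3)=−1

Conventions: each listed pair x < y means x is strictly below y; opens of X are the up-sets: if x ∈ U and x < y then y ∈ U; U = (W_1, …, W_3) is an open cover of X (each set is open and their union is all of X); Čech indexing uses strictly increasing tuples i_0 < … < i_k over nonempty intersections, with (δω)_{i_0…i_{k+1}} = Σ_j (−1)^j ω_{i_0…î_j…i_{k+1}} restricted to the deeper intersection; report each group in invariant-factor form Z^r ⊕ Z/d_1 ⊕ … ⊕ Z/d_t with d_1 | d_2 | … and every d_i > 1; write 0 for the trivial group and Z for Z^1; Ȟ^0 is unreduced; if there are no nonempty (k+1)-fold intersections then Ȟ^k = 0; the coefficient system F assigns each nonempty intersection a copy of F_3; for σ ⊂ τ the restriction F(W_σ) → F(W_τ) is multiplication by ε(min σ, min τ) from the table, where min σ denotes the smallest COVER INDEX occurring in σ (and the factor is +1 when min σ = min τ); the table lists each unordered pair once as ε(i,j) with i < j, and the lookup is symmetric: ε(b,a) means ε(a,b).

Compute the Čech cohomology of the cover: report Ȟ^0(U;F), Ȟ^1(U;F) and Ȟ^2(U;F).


Ȟ^0 ≅ Z/3,  Ȟ^1 ≅ Z/3,  Ȟ^2 ≅ 0

nerve of the cover:
  W12={q2} W13={q6} W23={q4}
C dims 3,3; δ0: rk_F3 2
Ȟ^0 = (3 − 2) − 0 = 1, so Ȟ^0 ≅ Z/3
Ȟ^1 = (3 − 0) − 2 = 1, so Ȟ^1 ≅ Z/3
Ȟ^2 = (0 − 0) − 0 = 0, so Ȟ^2 ≅ 0


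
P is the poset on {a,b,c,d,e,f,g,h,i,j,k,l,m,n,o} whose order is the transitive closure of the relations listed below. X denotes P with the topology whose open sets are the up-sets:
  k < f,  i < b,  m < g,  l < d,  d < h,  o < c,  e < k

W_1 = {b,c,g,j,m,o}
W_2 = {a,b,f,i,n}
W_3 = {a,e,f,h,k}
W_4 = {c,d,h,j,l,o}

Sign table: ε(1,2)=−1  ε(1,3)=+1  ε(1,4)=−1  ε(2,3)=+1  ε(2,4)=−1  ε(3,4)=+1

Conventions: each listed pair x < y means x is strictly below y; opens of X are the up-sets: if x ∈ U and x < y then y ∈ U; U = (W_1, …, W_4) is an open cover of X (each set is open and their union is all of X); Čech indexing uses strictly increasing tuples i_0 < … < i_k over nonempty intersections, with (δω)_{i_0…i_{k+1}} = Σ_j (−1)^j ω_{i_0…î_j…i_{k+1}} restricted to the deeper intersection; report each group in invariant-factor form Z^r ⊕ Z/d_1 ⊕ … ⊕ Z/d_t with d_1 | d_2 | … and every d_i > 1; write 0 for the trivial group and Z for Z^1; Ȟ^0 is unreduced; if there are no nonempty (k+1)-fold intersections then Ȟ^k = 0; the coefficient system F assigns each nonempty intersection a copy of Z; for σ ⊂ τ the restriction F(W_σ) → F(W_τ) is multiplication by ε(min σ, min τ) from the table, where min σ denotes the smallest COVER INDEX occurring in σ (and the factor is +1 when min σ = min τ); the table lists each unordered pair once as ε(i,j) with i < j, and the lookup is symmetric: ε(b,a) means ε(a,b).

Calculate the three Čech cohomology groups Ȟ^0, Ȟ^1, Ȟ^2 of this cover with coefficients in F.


nerve of the cover:
  W12={b} W14={c,j,o} W23={a,f} W34={h}
C dims 4,4; δ0: rk 3, SNF 1^3
Ȟ^0 = (4 − 3) − 0 = 1, so Ȟ^0 ≅ Z
Ȟ^1 = (4 − 0) − 3 = 1, so Ȟ^1 ≅ Z
Ȟ^2 = (0 − 0) − 0 = 0, so Ȟ^2 ≅ 0

Ȟ^0(U;F) ≅ Z, Ȟ^1(U;F) ≅ Z and Ȟ^2(U;F) ≅ 0


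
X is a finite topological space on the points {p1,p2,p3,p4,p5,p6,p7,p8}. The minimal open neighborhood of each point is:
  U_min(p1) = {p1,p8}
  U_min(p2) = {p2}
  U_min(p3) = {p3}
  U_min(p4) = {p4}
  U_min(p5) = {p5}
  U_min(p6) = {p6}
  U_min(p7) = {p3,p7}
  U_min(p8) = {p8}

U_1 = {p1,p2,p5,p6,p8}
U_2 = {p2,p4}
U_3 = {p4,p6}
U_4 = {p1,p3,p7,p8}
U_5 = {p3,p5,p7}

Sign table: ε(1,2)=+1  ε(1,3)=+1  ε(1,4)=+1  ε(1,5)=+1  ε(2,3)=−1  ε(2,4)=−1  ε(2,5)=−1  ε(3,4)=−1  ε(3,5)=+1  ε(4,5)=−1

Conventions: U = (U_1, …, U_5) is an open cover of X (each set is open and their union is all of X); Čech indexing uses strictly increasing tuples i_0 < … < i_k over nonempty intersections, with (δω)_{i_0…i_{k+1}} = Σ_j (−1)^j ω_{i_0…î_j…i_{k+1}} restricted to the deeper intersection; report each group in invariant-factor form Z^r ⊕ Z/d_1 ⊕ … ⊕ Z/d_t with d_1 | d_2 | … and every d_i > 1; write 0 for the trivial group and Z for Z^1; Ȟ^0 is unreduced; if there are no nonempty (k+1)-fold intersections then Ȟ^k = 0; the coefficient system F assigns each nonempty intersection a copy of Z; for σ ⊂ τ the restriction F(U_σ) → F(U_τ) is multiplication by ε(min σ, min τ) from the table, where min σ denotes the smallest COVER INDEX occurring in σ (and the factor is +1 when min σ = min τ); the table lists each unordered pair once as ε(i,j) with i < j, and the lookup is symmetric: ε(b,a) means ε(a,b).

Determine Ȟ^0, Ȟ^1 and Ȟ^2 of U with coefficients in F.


nerve of the cover:
  U12={p2} U13={p6} U14={p1,p8} U15={p5} U23={p4} U45={p3,p7}
C dims 5,6; δ0: rk 5, SNF 1^4·2
Ȟ^0 = (5 − 5) − 0 = 0, so Ȟ^0 ≅ 0
Ȟ^1 = (6 − 0) − 5 = 1 plus torsion [2], so Ȟ^1 ≅ Z ⊕ Z/2
Ȟ^2 = (0 − 0) − 0 = 0, so Ȟ^2 ≅ 0

Ȟ^0 ≅ 0; Ȟ^1 ≅ Z ⊕ Z/2; Ȟ^2 ≅ 0


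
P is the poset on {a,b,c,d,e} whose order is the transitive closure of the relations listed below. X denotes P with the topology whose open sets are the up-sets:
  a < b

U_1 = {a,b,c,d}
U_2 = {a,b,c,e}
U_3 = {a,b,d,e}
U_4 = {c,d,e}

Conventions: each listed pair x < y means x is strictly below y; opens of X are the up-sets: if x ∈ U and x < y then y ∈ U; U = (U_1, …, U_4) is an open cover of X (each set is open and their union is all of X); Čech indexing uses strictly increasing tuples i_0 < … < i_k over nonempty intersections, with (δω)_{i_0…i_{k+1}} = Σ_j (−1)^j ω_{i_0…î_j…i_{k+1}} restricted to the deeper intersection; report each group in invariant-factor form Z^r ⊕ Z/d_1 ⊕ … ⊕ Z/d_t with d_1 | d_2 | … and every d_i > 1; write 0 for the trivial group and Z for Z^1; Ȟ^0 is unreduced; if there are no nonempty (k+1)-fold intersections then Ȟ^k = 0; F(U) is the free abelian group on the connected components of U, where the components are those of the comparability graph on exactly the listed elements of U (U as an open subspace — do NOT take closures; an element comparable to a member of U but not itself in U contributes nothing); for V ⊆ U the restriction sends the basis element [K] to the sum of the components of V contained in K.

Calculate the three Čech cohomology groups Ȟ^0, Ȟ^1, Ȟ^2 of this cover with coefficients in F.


nerve simplices:
  U12={a,b,c} U13={a,b,d} U14={c,d} U23={a,b,e} U24={c,e} U34={d,e}
  U123={a,b} U124={c} U134={d} U234={e}
components per intersection:
  U1: {a,b} {c} {d}
  U2: {a,b} {c} {e}
  U3: {a,b} {d} {e}
  U4: {c} {d} {e}
  U12: {a,b} {c}
  U13: {a,b} {d}
  U14: {c} {d}
  U23: {a,b} {e}
  U24: {c} {e}
  U34: {d} {e}
  U123: {a,b}
  U124: {c}
  U134: {d}
  U234: {e}
C dims 12,12,4; δ0: rk 8, SNF 1^8; δ1: rk 4, SNF 1^4
degree 0: 12−8−0 = 4 → Ȟ^0 ≅ Z^4
degree 1: 12−4−8 = 0 → Ȟ^1 ≅ 0
degree 2: 4−0−4 = 0 → Ȟ^2 ≅ 0

Ȟ^0 ≅ Z^4,  Ȟ^1 ≅ 0,  Ȟ^2 ≅ 0


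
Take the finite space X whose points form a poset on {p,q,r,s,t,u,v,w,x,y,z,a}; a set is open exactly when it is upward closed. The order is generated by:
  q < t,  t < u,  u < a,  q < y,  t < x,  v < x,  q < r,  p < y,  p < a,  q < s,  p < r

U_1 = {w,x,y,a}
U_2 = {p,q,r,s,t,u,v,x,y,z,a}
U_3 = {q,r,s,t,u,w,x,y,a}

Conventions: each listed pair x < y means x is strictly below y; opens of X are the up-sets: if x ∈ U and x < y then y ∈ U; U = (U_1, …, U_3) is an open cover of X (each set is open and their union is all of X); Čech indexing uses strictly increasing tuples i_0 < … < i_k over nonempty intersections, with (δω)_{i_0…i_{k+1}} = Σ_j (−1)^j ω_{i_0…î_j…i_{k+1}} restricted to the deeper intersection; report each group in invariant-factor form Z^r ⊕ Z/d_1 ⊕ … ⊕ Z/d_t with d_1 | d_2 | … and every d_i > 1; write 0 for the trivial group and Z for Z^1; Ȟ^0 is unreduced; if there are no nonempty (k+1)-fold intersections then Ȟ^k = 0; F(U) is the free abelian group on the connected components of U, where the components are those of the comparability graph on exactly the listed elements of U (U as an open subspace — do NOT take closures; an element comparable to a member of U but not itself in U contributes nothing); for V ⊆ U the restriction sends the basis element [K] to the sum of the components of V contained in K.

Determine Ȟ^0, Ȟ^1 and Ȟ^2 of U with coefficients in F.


intersection data:
  U12={x,y,a} U13={w,x,y,a} U23={q,r,s,t,u,x,y,a}
  U123={x,y,a}
components per intersection:
  U1: {w} {x} {y} {a}
  U2: {p,q,r,s,t,u,v,x,y,a} {z}
  U3: {q,r,s,t,u,x,y,a} {w}
  U12: {x} {y} {a}
  U13: {w} {x} {y} {a}
  U23: {q,r,s,t,u,x,y,a}
  U123: {x} {y} {a}
C dims 8,8,3; δ0: rk 5, SNF 1^5; δ1: rk 3, SNF 1^3
Ȟ^0 = (8 − 5) − 0 = 3, so Ȟ^0 ≅ Z^3
Ȟ^1 = (8 − 3) − 5 = 0, so Ȟ^1 ≅ 0
Ȟ^2 = (3 − 0) − 3 = 0, so Ȟ^2 ≅ 0

Ȟ^0(U;F) ≅ Z^3, Ȟ^1(U;F) ≅ 0 and Ȟ^2(U;F) ≅ 0


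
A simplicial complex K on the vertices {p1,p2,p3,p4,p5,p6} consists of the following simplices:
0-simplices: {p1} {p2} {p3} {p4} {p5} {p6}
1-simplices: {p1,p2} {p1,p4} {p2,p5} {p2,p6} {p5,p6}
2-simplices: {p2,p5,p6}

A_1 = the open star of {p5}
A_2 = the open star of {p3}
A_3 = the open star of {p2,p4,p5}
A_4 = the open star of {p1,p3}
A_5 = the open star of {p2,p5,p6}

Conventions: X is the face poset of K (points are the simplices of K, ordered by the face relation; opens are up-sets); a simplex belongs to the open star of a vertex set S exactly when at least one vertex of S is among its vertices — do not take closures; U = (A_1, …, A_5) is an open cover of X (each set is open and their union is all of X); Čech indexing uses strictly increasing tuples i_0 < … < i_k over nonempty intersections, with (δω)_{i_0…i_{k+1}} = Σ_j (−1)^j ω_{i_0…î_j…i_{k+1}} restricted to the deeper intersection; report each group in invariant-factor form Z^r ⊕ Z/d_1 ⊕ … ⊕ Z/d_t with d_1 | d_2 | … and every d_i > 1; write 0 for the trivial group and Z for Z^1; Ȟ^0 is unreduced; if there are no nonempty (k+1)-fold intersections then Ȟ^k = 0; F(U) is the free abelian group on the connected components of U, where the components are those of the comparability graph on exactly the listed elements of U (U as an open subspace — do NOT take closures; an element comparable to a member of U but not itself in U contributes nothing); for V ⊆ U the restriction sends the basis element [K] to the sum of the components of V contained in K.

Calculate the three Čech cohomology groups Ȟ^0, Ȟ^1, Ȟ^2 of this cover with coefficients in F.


Ȟ^0 = Z^2, Ȟ^1 = 0 and Ȟ^2 = 0

cover nerve:
  A1={{p5},{p2,p5},{p5,p6},{p2,p5,p6}} A2={{p3}} A3={{p2},{p4},{p5},{p1,p2},{p1,p4},{p2,p5},{p2,p6},{p5,p6},{p2,p5,p6}} A4={{p1},{p3},{p1,p2},{p1,p4}} A5={{p2},{p5},{p6},{p1,p2},{p2,p5},{p2,p6},{p5,p6},{p2,p5,p6}}
  A13={{p5},{p2,p5},{p5,p6},{p2,p5,p6}} A15={{p5},{p2,p5},{p5,p6},{p2,p5,p6}} A24={{p3}} A34={{p1,p2},{p1,p4}} A35={{p2},{p5},{p1,p2},{p2,p5},{p2,p6},{p5,p6},{p2,p5,p6}} A45={{p1,p2}}
  A135={{p5},{p2,p5},{p5,p6},{p2,p5,p6}} A345={{p1,p2}}
components per intersection:
  A1: {{p5},{p2,p5},{p5,p6},{p2,p5,p6}}
  A2: {{p3}}
  A3: {{p2},{p5},{p1,p2},{p2,p5},{p2,p6},{p5,p6},{p2,p5,p6}} {{p4},{p1,p4}}
  A4: {{p1},{p1,p2},{p1,p4}} {{p3}}
  A5: {{p2},{p5},{p6},{p1,p2},{p2,p5},{p2,p6},{p5,p6},{p2,p5,p6}}
  A13: {{p5},{p2,p5},{p5,p6},{p2,p5,p6}}
  A15: {{p5},{p2,p5},{p5,p6},{p2,p5,p6}}
  A24: {{p3}}
  A34: {{p1,p2}} {{p1,p4}}
  A35: {{p2},{p5},{p1,p2},{p2,p5},{p2,p6},{p5,p6},{p2,p5,p6}}
  A45: {{p1,p2}}
  A135: {{p5},{p2,p5},{p5,p6},{p2,p5,p6}}
  A345: {{p1,p2}}
C dims 7,7,2; δ0: rk 5, SNF 1^5; δ1: rk 2, SNF 1^2
Ȟ^0: (7−5)−0=2 ⇒ Z^2
Ȟ^1: (7−2)−5=0 ⇒ 0
Ȟ^2: (2−0)−2=0 ⇒ 0


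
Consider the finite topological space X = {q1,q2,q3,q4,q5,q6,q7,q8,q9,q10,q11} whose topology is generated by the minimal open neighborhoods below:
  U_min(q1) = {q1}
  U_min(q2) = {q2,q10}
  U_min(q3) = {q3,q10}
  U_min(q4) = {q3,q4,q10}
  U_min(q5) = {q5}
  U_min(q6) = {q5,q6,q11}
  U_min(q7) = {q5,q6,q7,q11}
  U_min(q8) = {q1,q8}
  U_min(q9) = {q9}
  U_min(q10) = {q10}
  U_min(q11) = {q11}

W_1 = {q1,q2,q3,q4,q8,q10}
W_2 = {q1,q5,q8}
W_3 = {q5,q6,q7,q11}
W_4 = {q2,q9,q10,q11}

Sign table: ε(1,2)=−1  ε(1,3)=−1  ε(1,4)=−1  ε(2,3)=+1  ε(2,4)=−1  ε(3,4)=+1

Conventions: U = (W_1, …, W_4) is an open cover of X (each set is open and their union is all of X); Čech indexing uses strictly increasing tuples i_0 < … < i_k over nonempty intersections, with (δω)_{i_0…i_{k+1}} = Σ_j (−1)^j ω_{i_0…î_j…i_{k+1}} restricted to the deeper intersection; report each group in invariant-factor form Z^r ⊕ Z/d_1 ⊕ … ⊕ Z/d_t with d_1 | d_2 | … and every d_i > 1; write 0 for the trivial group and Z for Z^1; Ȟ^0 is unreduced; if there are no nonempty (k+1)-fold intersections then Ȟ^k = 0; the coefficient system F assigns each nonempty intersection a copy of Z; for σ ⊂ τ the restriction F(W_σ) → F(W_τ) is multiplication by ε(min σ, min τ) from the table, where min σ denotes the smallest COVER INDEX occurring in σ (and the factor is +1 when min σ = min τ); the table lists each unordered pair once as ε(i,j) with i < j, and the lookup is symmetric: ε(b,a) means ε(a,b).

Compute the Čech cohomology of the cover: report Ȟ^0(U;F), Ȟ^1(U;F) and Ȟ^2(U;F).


intersection data:
  W12={q1,q8} W14={q2,q10} W23={q5} W34={q11}
C dims 4,4; δ0: rk 3, SNF 1^3
Ȟ^0 = (4 − 3) − 0 = 1, so Ȟ^0 ≅ Z
Ȟ^1 = (4 − 0) − 3 = 1, so Ȟ^1 ≅ Z
Ȟ^2 = (0 − 0) − 0 = 0, so Ȟ^2 ≅ 0

Ȟ^0(U;F) ≅ Z, Ȟ^1(U;F) ≅ Z and Ȟ^2(U;F) ≅ 0


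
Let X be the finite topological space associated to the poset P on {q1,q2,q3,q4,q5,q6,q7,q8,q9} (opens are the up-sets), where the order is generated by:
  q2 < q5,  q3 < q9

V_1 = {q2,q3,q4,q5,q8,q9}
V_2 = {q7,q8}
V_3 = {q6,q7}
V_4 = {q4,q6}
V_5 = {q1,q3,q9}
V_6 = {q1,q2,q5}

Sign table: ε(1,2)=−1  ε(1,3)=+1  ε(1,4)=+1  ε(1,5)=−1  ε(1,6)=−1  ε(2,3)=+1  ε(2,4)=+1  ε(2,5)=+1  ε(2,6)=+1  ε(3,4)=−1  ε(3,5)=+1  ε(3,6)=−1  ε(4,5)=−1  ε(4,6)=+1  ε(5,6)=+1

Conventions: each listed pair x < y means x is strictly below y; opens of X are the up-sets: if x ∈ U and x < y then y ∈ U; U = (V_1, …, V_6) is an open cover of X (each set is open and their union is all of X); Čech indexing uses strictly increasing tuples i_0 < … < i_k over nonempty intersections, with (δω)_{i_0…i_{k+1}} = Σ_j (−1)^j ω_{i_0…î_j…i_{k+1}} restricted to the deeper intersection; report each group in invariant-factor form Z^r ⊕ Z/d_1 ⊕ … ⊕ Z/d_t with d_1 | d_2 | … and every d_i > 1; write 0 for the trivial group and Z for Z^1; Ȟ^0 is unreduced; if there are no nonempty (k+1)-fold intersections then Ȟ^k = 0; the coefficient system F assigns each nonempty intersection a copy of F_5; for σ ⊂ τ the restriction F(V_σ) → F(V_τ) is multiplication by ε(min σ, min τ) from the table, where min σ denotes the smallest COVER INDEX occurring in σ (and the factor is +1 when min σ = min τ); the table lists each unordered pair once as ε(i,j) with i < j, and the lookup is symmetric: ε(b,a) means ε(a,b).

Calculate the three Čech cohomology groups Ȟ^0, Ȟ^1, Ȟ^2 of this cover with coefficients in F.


nonempty overlaps:
  V12={q8} V14={q4} V15={q3,q9} V16={q2,q5} V23={q7} V34={q6} V56={q1}
C dims 6,7; δ0: rk_F5 5
degree 0: 6−5−0 = 1 → Ȟ^0 ≅ Z/5
degree 1: 7−0−5 = 2 → Ȟ^1 ≅ Z/5 ⊕ Z/5
degree 2: 0−0−0 = 0 → Ȟ^2 ≅ 0

Ȟ^0 = Z/5, Ȟ^1 = Z/5 ⊕ Z/5, Ȟ^2 = 0


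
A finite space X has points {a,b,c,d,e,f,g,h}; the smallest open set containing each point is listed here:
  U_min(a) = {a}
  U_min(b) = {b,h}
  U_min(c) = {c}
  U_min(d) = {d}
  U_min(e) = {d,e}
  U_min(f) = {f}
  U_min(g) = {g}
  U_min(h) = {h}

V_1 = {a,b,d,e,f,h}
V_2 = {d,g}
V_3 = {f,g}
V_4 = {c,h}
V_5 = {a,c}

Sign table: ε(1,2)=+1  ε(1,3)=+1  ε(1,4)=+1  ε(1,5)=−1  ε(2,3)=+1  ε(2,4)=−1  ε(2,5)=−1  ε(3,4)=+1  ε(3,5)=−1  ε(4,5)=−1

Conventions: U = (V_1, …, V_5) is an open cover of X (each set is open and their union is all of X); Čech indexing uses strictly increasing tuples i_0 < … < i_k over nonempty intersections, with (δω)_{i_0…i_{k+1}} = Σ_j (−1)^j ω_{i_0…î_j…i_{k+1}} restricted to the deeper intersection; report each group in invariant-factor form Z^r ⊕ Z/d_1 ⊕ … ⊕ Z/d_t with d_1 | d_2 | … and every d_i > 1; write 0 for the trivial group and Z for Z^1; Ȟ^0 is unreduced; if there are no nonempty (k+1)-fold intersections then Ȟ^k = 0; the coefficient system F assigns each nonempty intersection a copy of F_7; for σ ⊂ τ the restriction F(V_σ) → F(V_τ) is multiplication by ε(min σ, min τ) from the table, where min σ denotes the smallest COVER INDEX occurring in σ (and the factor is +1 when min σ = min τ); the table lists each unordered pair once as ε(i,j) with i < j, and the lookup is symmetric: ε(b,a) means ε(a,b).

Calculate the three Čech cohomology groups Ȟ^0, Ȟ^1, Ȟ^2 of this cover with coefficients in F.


Ȟ^0 ≅ Z/7, Ȟ^1 ≅ Z/7 ⊕ Z/7, Ȟ^2 ≅ 0

nerve simplices:
  V12={d} V13={f} V14={h} V15={a} V23={g} V45={c}
C dims 5,6; δ0: rk_F7 4
degree 0: 5−4−0 = 1 → Ȟ^0 ≅ Z/7
degree 1: 6−0−4 = 2 → Ȟ^1 ≅ Z/7 ⊕ Z/7
degree 2: 0−0−0 = 0 → Ȟ^2 ≅ 0


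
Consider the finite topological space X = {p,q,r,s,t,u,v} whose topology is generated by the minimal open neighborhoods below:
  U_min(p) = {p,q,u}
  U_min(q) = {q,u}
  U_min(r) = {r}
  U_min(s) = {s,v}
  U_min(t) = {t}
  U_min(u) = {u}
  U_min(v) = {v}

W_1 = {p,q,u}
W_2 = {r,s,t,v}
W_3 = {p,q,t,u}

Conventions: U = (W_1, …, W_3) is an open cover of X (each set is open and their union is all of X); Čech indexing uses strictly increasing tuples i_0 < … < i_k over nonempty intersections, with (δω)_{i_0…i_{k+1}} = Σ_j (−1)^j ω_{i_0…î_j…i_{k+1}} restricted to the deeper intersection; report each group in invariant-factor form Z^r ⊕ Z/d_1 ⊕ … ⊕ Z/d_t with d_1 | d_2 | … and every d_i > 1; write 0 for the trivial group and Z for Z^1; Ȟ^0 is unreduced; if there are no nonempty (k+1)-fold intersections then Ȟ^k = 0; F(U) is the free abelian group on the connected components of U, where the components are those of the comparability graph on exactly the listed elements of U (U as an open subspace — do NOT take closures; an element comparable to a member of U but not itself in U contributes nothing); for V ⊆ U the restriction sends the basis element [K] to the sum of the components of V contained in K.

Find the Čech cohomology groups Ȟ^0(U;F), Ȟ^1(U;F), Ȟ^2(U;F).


Ȟ^0 ≅ Z^4, Ȟ^1 ≅ 0, Ȟ^2 ≅ 0

nonempty intersections:
  W13={p,q,u} W23={t}
components per intersection:
  W1: {p,q,u}
  W2: {r} {s,v} {t}
  W3: {p,q,u} {t}
  W13: {p,q,u}
  W23: {t}
C dims 6,2; δ0: rk 2, SNF 1^2
Ȟ^0: (6−2)−0=4 ⇒ Z^4
Ȟ^1: (2−0)−2=0 ⇒ 0
Ȟ^2: (0−0)−0=0 ⇒ 0


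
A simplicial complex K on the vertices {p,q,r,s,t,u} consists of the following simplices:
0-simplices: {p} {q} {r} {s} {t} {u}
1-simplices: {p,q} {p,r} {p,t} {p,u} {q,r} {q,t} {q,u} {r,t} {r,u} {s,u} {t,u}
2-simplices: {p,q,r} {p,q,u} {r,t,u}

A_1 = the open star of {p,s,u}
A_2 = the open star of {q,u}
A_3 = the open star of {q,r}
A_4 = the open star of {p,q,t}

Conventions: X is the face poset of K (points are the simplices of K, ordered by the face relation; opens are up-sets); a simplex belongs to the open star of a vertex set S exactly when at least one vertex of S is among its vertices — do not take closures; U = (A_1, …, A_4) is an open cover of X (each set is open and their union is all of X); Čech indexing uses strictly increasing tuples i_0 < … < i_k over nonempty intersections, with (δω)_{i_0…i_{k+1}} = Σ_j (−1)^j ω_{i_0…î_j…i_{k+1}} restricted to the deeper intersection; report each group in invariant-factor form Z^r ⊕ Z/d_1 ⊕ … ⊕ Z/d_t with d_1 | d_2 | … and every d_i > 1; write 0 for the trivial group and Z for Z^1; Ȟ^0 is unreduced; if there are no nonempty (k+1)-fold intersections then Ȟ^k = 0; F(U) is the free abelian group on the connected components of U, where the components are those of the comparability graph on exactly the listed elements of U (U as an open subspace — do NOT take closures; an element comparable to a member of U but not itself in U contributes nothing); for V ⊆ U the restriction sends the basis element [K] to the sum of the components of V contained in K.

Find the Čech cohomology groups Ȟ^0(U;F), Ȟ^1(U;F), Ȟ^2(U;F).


Ȟ^0 = Z,  Ȟ^1 = Z^2,  Ȟ^2 = 0

nerve of the cover:
  A1={{p},{s},{u},{p,q},{p,r},{p,t},{p,u},{q,u},{r,u},{s,u},{t,u},{p,q,r},{p,q,u},{r,t,u}} A2={{q},{u},{p,q},{p,u},{q,r},{q,t},{q,u},{r,u},{s,u},{t,u},{p,q,r},{p,q,u},{r,t,u}} A3={{q},{r},{p,q},{p,r},{q,r},{q,t},{q,u},{r,t},{r,u},{p,q,r},{p,q,u},{r,t,u}} A4={{p},{q},{t},{p,q},{p,r},{p,t},{p,u},{q,r},{q,t},{q,u},{r,t},{t,u},{p,q,r},{p,q,u},{r,t,u}}
  A12={{u},{p,q},{p,u},{q,u},{r,u},{s,u},{t,u},{p,q,r},{p,q,u},{r,t,u}} A13={{p,q},{p,r},{q,u},{r,u},{p,q,r},{p,q,u},{r,t,u}} A14={{p},{p,q},{p,r},{p,t},{p,u},{q,u},{t,u},{p,q,r},{p,q,u},{r,t,u}} A23={{q},{p,q},{q,r},{q,t},{q,u},{r,u},{p,q,r},{p,q,u},{r,t,u}} A24={{q},{p,q},{p,u},{q,r},{q,t},{q,u},{t,u},{p,q,r},{p,q,u},{r,t,u}} A34={{q},{p,q},{p,r},{q,r},{q,t},{q,u},{r,t},{p,q,r},{p,q,u},{r,t,u}}
  A123={{p,q},{q,u},{r,u},{p,q,r},{p,q,u},{r,t,u}} A124={{p,q},{p,u},{q,u},{t,u},{p,q,r},{p,q,u},{r,t,u}} A134={{p,q},{p,r},{q,u},{p,q,r},{p,q,u},{r,t,u}} A234={{q},{p,q},{q,r},{q,t},{q,u},{p,q,r},{p,q,u},{r,t,u}}
  A1234={{p,q},{q,u},{p,q,r},{p,q,u},{r,t,u}}
components per intersection:
  A1: {{p},{s},{u},{p,q},{p,r},{p,t},{p,u},{q,u},{r,u},{s,u},{t,u},{p,q,r},{p,q,u},{r,t,u}}
  A2: {{q},{u},{p,q},{p,u},{q,r},{q,t},{q,u},{r,u},{s,u},{t,u},{p,q,r},{p,q,u},{r,t,u}}
  A3: {{q},{r},{p,q},{p,r},{q,r},{q,t},{q,u},{r,t},{r,u},{p,q,r},{p,q,u},{r,t,u}}
  A4: {{p},{q},{t},{p,q},{p,r},{p,t},{p,u},{q,r},{q,t},{q,u},{r,t},{t,u},{p,q,r},{p,q,u},{r,t,u}}
  A12: {{u},{p,q},{p,u},{q,u},{r,u},{s,u},{t,u},{p,q,r},{p,q,u},{r,t,u}}
  A13: {{p,q},{p,r},{q,u},{p,q,r},{p,q,u}} {{r,u},{r,t,u}}
  A14: {{p},{p,q},{p,r},{p,t},{p,u},{q,u},{p,q,r},{p,q,u}} {{t,u},{r,t,u}}
  A23: {{q},{p,q},{q,r},{q,t},{q,u},{p,q,r},{p,q,u}} {{r,u},{r,t,u}}
  A24: {{q},{p,q},{p,u},{q,r},{q,t},{q,u},{p,q,r},{p,q,u}} {{t,u},{r,t,u}}
  A34: {{q},{p,q},{p,r},{q,r},{q,t},{q,u},{p,q,r},{p,q,u}} {{r,t},{r,t,u}}
  A123: {{p,q},{q,u},{p,q,r},{p,q,u}} {{r,u},{r,t,u}}
  A124: {{p,q},{p,u},{q,u},{p,q,r},{p,q,u}} {{t,u},{r,t,u}}
  A134: {{p,q},{p,r},{q,u},{p,q,r},{p,q,u}} {{r,t,u}}
  A234: {{q},{p,q},{q,r},{q,t},{q,u},{p,q,r},{p,q,u}} {{r,t,u}}
  A1234: {{p,q},{q,u},{p,q,r},{p,q,u}} {{r,t,u}}
C dims 4,11,8,2; δ0: rk 3, SNF 1^3; δ1: rk 6, SNF 1^6; δ2: rk 2, SNF 1^2
Ȟ^0 = (4 − 3) − 0 = 1, so Ȟ^0 ≅ Z
Ȟ^1 = (11 − 6) − 3 = 2, so Ȟ^1 ≅ Z^2
Ȟ^2 = (8 − 2) − 6 = 0, so Ȟ^2 ≅ 0


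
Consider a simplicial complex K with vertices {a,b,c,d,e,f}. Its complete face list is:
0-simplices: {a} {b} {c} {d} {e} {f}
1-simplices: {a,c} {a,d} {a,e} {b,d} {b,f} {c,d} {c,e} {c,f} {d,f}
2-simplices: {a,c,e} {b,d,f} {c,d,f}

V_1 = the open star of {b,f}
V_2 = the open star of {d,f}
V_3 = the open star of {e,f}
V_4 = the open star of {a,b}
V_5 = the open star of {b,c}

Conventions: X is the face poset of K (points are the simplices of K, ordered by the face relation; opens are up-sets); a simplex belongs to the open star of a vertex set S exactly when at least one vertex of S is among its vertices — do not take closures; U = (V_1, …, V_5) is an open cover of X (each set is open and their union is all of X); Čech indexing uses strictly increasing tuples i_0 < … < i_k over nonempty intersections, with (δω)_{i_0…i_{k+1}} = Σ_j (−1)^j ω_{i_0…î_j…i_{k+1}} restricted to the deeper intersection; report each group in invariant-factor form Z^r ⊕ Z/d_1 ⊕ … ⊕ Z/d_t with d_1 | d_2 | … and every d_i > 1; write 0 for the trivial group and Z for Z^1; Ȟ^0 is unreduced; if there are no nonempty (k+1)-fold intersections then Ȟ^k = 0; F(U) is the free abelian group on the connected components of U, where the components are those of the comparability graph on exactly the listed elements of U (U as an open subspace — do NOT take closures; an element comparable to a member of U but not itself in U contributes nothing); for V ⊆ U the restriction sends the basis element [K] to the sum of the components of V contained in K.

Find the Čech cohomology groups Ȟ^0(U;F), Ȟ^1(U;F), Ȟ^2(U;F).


nonempty overlaps:
  V1={{b},{f},{b,d},{b,f},{c,f},{d,f},{b,d,f},{c,d,f}} V2={{d},{f},{a,d},{b,d},{b,f},{c,d},{c,f},{d,f},{b,d,f},{c,d,f}} V3={{e},{f},{a,e},{b,f},{c,e},{c,f},{d,f},{a,c,e},{b,d,f},{c,d,f}} V4={{a},{b},{a,c},{a,d},{a,e},{b,d},{b,f},{a,c,e},{b,d,f}} V5={{b},{c},{a,c},{b,d},{b,f},{c,d},{c,e},{c,f},{a,c,e},{b,d,f},{c,d,f}}
  V12={{f},{b,d},{b,f},{c,f},{d,f},{b,d,f},{c,d,f}} V13={{f},{b,f},{c,f},{d,f},{b,d,f},{c,d,f}} V14={{b},{b,d},{b,f},{b,d,f}} V15={{b},{b,d},{b,f},{c,f},{b,d,f},{c,d,f}} V23={{f},{b,f},{c,f},{d,f},{b,d,f},{c,d,f}} V24={{a,d},{b,d},{b,f},{b,d,f}} V25={{b,d},{b,f},{c,d},{c,f},{b,d,f},{c,d,f}} V34={{a,e},{b,f},{a,c,e},{b,d,f}} V35={{b,f},{c,e},{c,f},{a,c,e},{b,d,f},{c,d,f}} V45={{b},{a,c},{b,d},{b,f},{a,c,e},{b,d,f}}
  V123={{f},{b,f},{c,f},{d,f},{b,d,f},{c,d,f}} V124={{b,d},{b,f},{b,d,f}} V125={{b,d},{b,f},{c,f},{b,d,f},{c,d,f}} V134={{b,f},{b,d,f}} V135={{b,f},{c,f},{b,d,f},{c,d,f}} V145={{b},{b,d},{b,f},{b,d,f}} V234={{b,f},{b,d,f}} V235={{b,f},{c,f},{b,d,f},{c,d,f}} V245={{b,d},{b,f},{b,d,f}} V345={{b,f},{a,c,e},{b,d,f}}
  V1234={{b,f},{b,d,f}} V1235={{b,f},{c,f},{b,d,f},{c,d,f}} V1245={{b,d},{b,f},{b,d,f}} V1345={{b,f},{b,d,f}} V2345={{b,f},{b,d,f}}
  V12345={{b,f},{b,d,f}}
components per intersection:
  V1: {{b},{f},{b,d},{b,f},{c,f},{d,f},{b,d,f},{c,d,f}}
  V2: {{d},{f},{a,d},{b,d},{b,f},{c,d},{c,f},{d,f},{b,d,f},{c,d,f}}
  V3: {{e},{a,e},{c,e},{a,c,e}} {{f},{b,f},{c,f},{d,f},{b,d,f},{c,d,f}}
  V4: {{a},{a,c},{a,d},{a,e},{a,c,e}} {{b},{b,d},{b,f},{b,d,f}}
  V5: {{b},{b,d},{b,f},{b,d,f}} {{c},{a,c},{c,d},{c,e},{c,f},{a,c,e},{c,d,f}}
  V12: {{f},{b,d},{b,f},{c,f},{d,f},{b,d,f},{c,d,f}}
  V13: {{f},{b,f},{c,f},{d,f},{b,d,f},{c,d,f}}
  V14: {{b},{b,d},{b,f},{b,d,f}}
  V15: {{b},{b,d},{b,f},{b,d,f}} {{c,f},{c,d,f}}
  V23: {{f},{b,f},{c,f},{d,f},{b,d,f},{c,d,f}}
  V24: {{a,d}} {{b,d},{b,f},{b,d,f}}
  V25: {{b,d},{b,f},{b,d,f}} {{c,d},{c,f},{c,d,f}}
  V34: {{a,e},{a,c,e}} {{b,f},{b,d,f}}
  V35: {{b,f},{b,d,f}} {{c,e},{a,c,e}} {{c,f},{c,d,f}}
  V45: {{b},{b,d},{b,f},{b,d,f}} {{a,c},{a,c,e}}
  V123: {{f},{b,f},{c,f},{d,f},{b,d,f},{c,d,f}}
  V124: {{b,d},{b,f},{b,d,f}}
  V125: {{b,d},{b,f},{b,d,f}} {{c,f},{c,d,f}}
  V134: {{b,f},{b,d,f}}
  V135: {{b,f},{b,d,f}} {{c,f},{c,d,f}}
  V145: {{b},{b,d},{b,f},{b,d,f}}
  V234: {{b,f},{b,d,f}}
  V235: {{b,f},{b,d,f}} {{c,f},{c,d,f}}
  V245: {{b,d},{b,f},{b,d,f}}
  V345: {{b,f},{b,d,f}} {{a,c,e}}
  V1234: {{b,f},{b,d,f}}
  V1235: {{b,f},{b,d,f}} {{c,f},{c,d,f}}
  V1245: {{b,d},{b,f},{b,d,f}}
  V1345: {{b,f},{b,d,f}}
  V2345: {{b,f},{b,d,f}}
  V12345: {{b,f},{b,d,f}}
C dims 8,17,14,6; δ0: rk 7, SNF 1^7; δ1: rk 9, SNF 1^9; δ2: rk 5, SNF 1^5
degree 0: 8−7−0 = 1 → Ȟ^0 ≅ Z
degree 1: 17−9−7 = 1 → Ȟ^1 ≅ Z
degree 2: 14−5−9 = 0 → Ȟ^2 ≅ 0

Ȟ^0 = Z; Ȟ^1 = Z; Ȟ^2 = 0


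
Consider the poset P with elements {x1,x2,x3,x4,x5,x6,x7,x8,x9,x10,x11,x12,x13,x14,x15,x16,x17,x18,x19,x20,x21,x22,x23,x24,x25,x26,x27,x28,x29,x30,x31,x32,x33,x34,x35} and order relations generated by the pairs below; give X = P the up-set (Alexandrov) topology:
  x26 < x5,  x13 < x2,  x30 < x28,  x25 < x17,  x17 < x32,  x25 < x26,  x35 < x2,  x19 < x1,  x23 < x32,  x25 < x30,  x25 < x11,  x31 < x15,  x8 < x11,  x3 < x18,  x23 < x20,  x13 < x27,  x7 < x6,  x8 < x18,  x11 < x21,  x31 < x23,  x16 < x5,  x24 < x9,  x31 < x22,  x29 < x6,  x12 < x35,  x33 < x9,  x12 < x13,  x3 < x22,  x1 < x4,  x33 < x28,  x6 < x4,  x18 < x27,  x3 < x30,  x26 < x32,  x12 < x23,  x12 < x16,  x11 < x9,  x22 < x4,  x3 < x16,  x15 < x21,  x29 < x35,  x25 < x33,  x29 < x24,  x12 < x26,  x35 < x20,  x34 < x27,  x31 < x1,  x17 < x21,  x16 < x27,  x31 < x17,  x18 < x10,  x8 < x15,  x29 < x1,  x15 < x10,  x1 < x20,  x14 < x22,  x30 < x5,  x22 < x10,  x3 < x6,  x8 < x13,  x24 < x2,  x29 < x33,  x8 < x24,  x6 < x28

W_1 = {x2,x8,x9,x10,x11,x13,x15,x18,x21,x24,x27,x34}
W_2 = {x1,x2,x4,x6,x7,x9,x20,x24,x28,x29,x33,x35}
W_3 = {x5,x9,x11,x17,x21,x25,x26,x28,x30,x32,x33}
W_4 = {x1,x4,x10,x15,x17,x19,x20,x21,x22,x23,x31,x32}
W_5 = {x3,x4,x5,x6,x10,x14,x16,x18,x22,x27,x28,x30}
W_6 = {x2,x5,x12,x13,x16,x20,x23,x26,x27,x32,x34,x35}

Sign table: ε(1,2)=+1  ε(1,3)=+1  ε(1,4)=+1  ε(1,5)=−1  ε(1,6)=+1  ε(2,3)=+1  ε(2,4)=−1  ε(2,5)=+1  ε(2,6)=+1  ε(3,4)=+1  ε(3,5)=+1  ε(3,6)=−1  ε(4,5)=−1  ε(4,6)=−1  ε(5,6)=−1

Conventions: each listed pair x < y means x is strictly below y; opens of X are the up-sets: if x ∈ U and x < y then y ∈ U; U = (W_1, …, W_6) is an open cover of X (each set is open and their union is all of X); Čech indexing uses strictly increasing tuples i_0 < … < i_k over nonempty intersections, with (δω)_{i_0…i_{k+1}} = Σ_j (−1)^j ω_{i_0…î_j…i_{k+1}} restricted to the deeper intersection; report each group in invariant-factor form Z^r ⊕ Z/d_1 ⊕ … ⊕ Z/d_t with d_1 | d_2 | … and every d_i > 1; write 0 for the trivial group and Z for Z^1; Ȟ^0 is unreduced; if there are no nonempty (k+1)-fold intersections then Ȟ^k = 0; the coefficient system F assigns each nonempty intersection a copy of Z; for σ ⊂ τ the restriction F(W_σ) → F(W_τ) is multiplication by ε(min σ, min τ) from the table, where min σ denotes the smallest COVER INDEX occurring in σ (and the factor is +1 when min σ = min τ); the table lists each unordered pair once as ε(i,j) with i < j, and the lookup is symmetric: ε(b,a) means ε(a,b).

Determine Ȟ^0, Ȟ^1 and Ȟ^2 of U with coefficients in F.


Ȟ^0(U;F) ≅ 0, Ȟ^1(U;F) ≅ Z/2, Ȟ^2(U;F) ≅ Z

cover nerve:
  W12={x2,x9,x24} W13={x9,x11,x21} W14={x10,x15,x21} W15={x10,x18,x27} W16={x2,x13,x27,x34} W23={x9,x28,x33} W24={x1,x4,x20} W25={x4,x6,x28} W26={x2,x20,x35} W34={x17,x21,x32} W35={x5,x28,x30} W36={x5,x26,x32} W45={x4,x10,x22} W46={x20,x23,x32} W56={x5,x16,x27}
  W123={x9} W126={x2} W134={x21} W145={x10} W156={x27} W235={x28} W245={x4} W246={x20} W346={x32} W356={x5}
C dims 6,15,10; δ0: rk 6, SNF 1^5·2; δ1: rk 9, SNF 1^9
Ȟ^0: (6−6)−0=0 ⇒ 0
Ȟ^1: (15−9)−6=0 plus torsion [2] ⇒ Z/2
Ȟ^2: (10−0)−9=1 ⇒ Z


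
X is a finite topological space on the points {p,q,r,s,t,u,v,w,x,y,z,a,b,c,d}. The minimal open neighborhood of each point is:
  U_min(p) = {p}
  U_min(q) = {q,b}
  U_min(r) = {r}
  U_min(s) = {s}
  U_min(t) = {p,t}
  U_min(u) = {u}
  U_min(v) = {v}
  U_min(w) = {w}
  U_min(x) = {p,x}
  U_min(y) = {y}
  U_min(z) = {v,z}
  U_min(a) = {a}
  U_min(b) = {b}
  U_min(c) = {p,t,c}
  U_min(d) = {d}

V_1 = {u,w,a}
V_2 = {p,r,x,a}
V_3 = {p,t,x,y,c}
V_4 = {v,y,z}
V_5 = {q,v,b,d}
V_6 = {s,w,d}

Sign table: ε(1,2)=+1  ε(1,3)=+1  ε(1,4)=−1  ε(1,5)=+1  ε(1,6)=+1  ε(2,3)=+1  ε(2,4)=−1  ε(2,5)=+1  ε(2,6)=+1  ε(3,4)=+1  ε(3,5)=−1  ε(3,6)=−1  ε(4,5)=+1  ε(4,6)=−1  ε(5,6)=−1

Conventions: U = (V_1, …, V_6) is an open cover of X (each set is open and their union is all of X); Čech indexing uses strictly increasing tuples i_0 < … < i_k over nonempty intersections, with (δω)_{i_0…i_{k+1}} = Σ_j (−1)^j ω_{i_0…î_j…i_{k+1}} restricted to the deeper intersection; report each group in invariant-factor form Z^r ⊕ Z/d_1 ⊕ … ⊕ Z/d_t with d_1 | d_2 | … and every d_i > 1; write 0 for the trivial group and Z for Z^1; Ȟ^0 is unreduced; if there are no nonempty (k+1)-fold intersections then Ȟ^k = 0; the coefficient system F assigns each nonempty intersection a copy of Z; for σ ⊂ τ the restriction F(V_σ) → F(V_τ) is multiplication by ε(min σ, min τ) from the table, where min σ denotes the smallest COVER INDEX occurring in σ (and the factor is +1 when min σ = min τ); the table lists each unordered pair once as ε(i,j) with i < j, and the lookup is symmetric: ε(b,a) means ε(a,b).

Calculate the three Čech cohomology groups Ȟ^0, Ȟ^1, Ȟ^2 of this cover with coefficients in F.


Ȟ^0 = 0, Ȟ^1 = Z/2 and Ȟ^2 = 0

nonempty overlaps:
  V12={a} V16={w} V23={p,x} V34={y} V45={v} V56={d}
C dims 6,6; δ0: rk 6, SNF 1^5·2
degree 0: 6−6−0 = 0 → Ȟ^0 ≅ 0
degree 1: 6−0−6 = 0 plus torsion [2] → Ȟ^1 ≅ Z/2
degree 2: 0−0−0 = 0 → Ȟ^2 ≅ 0


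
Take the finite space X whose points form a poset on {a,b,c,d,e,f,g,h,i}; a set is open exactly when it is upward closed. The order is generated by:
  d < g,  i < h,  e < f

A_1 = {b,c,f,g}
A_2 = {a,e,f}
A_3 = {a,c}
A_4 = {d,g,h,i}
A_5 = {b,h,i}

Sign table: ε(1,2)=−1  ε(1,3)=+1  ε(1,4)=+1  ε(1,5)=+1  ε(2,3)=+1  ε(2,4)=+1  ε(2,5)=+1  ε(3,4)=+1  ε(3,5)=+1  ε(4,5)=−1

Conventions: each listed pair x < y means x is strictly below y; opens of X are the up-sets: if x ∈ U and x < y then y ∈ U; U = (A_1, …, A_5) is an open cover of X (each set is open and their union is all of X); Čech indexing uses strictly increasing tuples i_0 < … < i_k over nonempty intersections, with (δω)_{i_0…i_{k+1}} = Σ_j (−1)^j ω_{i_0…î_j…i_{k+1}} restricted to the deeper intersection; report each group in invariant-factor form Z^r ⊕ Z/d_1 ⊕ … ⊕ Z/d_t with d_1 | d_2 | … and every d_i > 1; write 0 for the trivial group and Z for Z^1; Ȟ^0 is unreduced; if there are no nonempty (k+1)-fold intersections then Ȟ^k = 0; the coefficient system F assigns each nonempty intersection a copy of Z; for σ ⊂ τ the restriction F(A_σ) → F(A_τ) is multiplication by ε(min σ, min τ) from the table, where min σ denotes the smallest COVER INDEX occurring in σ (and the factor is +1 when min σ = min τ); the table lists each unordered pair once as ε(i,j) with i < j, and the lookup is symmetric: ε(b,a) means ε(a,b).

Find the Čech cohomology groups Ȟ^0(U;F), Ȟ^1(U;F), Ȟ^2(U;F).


Ȟ^0 = 0, Ȟ^1 = Z ⊕ Z/2 and Ȟ^2 = 0

nonempty overlaps:
  A12={f} A13={c} A14={g} A15={b} A23={a} A45={h,i}
C dims 5,6; δ0: rk 5, SNF 1^4·2
degree 0: 5−5−0 = 0 → Ȟ^0 ≅ 0
degree 1: 6−0−5 = 1 plus torsion [2] → Ȟ^1 ≅ Z ⊕ Z/2
degree 2: 0−0−0 = 0 → Ȟ^2 ≅ 0
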